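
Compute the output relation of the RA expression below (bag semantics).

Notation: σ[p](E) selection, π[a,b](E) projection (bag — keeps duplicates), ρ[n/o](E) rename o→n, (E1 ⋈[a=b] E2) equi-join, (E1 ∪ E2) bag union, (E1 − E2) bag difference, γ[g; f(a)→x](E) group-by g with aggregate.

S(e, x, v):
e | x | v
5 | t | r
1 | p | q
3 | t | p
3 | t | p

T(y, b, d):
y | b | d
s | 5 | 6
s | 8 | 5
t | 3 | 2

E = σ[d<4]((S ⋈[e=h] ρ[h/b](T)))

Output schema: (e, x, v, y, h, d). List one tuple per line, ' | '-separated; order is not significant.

Stepwise |·|:
  S → 4
  T → 3
  ρ[h/b](T) → 3
  (S ⋈[e=h] ρ[h/b](T)) → 3
  σ[d<4]((S ⋈[e=h] ρ[h/b](T))) → 2

== RESULT ==
e | x | v | y | h | d
3 | t | p | t | 3 | 2
3 | t | p | t | 3 | 2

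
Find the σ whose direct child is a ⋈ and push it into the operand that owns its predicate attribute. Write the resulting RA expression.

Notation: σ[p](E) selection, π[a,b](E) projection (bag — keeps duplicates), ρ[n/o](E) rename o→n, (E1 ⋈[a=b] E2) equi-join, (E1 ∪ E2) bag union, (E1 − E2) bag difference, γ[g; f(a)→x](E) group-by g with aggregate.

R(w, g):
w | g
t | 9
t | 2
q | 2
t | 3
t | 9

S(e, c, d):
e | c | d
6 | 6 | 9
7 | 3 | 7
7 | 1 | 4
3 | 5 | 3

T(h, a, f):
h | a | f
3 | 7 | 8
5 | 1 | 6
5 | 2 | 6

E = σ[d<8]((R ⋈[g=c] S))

σ filters on d, owned by the right side.
E' = (R ⋈[g=c] σ[d<8](S))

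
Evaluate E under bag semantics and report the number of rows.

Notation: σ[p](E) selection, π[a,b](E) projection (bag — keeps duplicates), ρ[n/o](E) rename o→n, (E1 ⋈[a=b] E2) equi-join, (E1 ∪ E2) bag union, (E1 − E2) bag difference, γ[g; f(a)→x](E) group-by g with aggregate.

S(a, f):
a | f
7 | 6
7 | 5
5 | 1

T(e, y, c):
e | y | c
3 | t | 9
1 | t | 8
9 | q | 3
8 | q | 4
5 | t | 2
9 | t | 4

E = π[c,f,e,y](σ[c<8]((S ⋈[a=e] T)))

Stepwise |·|:
  S → 3
  T → 6
  (S ⋈[a=e] T) → 1
  σ[c<8]((S ⋈[a=e] T)) → 1
  π[c,f,e,y](σ[c<8]((S ⋈[a=e] T))) → 1

|E| = 1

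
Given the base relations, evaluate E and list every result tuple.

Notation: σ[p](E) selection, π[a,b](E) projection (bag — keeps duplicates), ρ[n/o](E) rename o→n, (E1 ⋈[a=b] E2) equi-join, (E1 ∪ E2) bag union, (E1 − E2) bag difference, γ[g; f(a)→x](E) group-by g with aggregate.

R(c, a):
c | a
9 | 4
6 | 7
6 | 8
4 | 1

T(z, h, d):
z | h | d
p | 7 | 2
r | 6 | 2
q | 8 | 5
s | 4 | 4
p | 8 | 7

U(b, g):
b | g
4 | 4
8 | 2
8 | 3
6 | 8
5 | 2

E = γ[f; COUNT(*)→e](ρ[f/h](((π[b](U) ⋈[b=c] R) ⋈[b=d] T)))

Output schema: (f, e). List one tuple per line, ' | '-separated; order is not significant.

Row counts bottom-up:
  U → 5
  π[b](U) → 5
  R → 4
  (π[b](U) ⋈[b=c] R) → 3
  T → 5
  ((π[b](U) ⋈[b=c] R) ⋈[b=d] T) → 1
  ρ[f/h](((π[b](U) ⋈[b=c] R) ⋈[b=d] T)) → 1
  γ[f; COUNT(*)→e](ρ[f/h](((π[b](U) ⋈[b=c] R) ⋈[b=d] T))) → 1

== RESULT ==
f | e
4 | 1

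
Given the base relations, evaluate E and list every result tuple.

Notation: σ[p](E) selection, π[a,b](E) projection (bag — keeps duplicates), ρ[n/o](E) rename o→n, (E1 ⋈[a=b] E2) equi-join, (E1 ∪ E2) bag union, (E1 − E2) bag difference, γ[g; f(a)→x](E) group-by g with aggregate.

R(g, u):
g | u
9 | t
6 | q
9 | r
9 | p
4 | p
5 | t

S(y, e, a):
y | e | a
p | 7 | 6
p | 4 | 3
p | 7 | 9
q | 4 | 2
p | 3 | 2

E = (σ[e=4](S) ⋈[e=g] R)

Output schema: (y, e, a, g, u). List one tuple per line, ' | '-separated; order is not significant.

Row counts bottom-up:
  S → 5
  σ[e=4](S) → 2
  R → 6
  (σ[e=4](S) ⋈[e=g] R) → 2

== RESULT ==
y | e | a | g | u
p | 4 | 3 | 4 | p
q | 4 | 2 | 4 | p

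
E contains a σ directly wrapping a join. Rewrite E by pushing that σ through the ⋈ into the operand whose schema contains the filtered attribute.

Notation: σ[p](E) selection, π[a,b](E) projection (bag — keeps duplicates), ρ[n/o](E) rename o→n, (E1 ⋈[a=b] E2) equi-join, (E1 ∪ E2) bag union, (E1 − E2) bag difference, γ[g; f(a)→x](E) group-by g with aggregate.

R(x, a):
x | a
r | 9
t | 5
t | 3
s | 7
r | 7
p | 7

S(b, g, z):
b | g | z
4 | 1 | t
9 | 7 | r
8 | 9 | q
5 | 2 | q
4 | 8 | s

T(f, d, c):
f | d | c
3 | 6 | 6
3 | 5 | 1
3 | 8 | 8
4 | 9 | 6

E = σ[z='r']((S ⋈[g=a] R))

σ filters on z, owned by the left side.
E' = (σ[z='r'](S) ⋈[g=a] R)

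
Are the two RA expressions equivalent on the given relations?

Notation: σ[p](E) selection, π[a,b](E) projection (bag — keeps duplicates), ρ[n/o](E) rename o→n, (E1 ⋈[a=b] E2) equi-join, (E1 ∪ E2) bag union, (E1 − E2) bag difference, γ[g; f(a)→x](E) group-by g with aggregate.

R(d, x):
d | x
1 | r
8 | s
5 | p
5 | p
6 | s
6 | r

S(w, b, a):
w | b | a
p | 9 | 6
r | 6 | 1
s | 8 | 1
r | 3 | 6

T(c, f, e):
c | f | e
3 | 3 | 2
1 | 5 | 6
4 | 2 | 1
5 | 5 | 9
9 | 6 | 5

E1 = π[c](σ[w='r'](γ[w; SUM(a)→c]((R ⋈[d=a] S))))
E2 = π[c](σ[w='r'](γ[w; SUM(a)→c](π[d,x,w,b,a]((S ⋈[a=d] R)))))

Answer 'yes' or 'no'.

E1 stepwise |·|:
  R → 6
  S → 4
  (R ⋈[d=a] S) → 6
  γ[w; SUM(a)→c]((R ⋈[d=a] S)) → 3
  σ[w='r'](γ[w; SUM(a)→c]((R ⋈[d=a] S))) → 1
  π[c](σ[w='r'](γ[w; SUM(a)→c]((R ⋈[d=a] S)))) → 1
E2 stepwise |·|:
  S → 4
  R → 6
  (S ⋈[a=d] R) → 6
  π[d,x,w,b,a]((S ⋈[a=d] R)) → 6
  γ[w; SUM(a)→c](π[d,x,w,b,a]((S ⋈[a=d] R))) → 3
  σ[w='r'](γ[w; SUM(a)→c](π[d,x,w,b,a]((S ⋈[a=d] R)))) → 1
  π[c](σ[w='r'](γ[w; SUM(a)→c](π[d,x,w,b,a]((S ⋈[a=d] R))))) → 1

E1 and E2 produce the same multiset:
c
13

yes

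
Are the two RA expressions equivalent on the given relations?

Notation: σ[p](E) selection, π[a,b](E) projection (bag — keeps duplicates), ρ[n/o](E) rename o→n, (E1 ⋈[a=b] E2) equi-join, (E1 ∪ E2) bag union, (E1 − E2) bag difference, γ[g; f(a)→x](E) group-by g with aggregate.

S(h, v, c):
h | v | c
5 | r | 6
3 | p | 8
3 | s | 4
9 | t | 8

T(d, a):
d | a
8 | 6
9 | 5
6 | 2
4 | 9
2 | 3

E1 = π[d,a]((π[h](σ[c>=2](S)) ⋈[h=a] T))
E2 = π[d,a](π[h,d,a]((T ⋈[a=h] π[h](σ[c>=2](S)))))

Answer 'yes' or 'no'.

E1 row counts bottom-up:
  S → 4
  σ[c>=2](S) → 4
  π[h](σ[c>=2](S)) → 4
  T → 5
  (π[h](σ[c>=2](S)) ⋈[h=a] T) → 4
  π[d,a]((π[h](σ[c>=2](S)) ⋈[h=a] T)) → 4
E2 row counts bottom-up:
  T → 5
  S → 4
  σ[c>=2](S) → 4
  π[h](σ[c>=2](S)) → 4
  (T ⋈[a=h] π[h](σ[c>=2](S))) → 4
  π[h,d,a]((T ⋈[a=h] π[h](σ[c>=2](S)))) → 4
  π[d,a](π[h,d,a]((T ⋈[a=h] π[h](σ[c>=2](S))))) → 4

E1 and E2 produce the same multiset:
d | a
2 | 3
2 | 3
4 | 9
9 | 5

yes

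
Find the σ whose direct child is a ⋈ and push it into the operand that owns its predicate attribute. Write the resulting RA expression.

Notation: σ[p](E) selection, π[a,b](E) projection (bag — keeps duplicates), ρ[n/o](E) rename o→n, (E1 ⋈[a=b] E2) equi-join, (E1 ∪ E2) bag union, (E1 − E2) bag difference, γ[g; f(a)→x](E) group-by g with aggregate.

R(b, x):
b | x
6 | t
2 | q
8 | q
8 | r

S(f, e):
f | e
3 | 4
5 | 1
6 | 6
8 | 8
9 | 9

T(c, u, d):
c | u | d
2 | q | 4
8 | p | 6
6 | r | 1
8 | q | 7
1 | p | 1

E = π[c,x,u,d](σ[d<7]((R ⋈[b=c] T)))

σ filters on d, owned by the right side.
E' = π[c,x,u,d]((R ⋈[b=c] σ[d<7](T)))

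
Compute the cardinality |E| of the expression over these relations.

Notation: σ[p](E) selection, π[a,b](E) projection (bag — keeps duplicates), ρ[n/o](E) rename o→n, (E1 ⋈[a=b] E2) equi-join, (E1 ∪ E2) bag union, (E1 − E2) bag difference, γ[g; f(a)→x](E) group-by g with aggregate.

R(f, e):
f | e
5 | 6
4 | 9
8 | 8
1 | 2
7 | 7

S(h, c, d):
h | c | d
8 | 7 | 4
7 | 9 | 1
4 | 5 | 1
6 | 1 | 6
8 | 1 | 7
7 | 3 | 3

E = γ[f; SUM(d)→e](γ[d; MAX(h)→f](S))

Stepwise |·|:
  S → 6
  γ[d; MAX(h)→f](S) → 5
  γ[f; SUM(d)→e](γ[d; MAX(h)→f](S)) → 3

|E| = 3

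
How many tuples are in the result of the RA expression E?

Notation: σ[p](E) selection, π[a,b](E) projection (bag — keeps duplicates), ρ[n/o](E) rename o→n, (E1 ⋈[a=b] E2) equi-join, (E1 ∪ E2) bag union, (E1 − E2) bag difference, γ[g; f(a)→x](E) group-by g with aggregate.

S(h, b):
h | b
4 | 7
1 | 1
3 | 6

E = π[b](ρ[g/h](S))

Per-node cardinality:
  S → 3
  ρ[g/h](S) → 3
  π[b](ρ[g/h](S)) → 3

|E| = 3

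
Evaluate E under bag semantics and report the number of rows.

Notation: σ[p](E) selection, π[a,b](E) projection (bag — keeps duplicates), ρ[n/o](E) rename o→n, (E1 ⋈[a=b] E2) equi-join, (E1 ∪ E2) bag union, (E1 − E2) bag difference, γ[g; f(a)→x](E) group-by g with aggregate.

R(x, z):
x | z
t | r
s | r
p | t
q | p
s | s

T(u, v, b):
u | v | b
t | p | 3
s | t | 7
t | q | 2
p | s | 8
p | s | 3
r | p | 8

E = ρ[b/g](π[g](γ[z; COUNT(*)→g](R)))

Subexpression sizes:
  R → 5
  γ[z; COUNT(*)→g](R) → 4
  π[g](γ[z; COUNT(*)→g](R)) → 4
  ρ[b/g](π[g](γ[z; COUNT(*)→g](R))) → 4

|E| = 4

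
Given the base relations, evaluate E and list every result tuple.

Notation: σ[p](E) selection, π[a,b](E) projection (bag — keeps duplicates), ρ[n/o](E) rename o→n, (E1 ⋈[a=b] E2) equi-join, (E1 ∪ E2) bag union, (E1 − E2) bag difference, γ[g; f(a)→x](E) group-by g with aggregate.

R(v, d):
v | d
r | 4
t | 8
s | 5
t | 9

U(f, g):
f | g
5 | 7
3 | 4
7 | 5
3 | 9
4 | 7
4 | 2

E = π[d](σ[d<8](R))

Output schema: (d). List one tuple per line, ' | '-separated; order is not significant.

Row counts bottom-up:
  R → 4
  σ[d<8](R) → 2
  π[d](σ[d<8](R)) → 2

== RESULT ==
d
4
5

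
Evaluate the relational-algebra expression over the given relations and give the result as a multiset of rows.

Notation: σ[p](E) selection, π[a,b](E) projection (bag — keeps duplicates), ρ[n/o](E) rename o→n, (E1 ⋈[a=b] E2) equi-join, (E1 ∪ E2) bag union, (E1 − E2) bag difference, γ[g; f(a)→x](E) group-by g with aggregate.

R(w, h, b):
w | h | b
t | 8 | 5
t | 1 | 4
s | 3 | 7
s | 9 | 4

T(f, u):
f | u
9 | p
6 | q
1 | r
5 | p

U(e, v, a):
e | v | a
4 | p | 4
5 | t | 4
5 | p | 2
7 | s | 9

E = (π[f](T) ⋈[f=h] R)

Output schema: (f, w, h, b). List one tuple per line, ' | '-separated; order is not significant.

Per-node cardinality:
  T → 4
  π[f](T) → 4
  R → 4
  (π[f](T) ⋈[f=h] R) → 2

== RESULT ==
f | w | h | b
1 | t | 1 | 4
9 | s | 9 | 4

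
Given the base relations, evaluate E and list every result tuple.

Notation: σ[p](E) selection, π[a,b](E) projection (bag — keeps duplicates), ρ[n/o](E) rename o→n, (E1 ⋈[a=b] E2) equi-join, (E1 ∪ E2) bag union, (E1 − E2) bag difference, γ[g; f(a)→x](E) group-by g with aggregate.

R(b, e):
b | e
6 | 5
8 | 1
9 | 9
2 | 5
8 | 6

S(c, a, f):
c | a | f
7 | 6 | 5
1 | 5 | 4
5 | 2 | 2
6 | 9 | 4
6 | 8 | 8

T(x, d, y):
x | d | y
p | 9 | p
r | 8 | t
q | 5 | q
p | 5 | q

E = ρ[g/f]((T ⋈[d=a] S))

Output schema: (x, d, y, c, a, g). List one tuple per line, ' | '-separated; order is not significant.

Stepwise |·|:
  T → 4
  S → 5
  (T ⋈[d=a] S) → 4
  ρ[g/f]((T ⋈[d=a] S)) → 4

== RESULT ==
x | d | y | c | a | g
p | 5 | q | 1 | 5 | 4
p | 9 | p | 6 | 9 | 4
q | 5 | q | 1 | 5 | 4
r | 8 | t | 6 | 8 | 8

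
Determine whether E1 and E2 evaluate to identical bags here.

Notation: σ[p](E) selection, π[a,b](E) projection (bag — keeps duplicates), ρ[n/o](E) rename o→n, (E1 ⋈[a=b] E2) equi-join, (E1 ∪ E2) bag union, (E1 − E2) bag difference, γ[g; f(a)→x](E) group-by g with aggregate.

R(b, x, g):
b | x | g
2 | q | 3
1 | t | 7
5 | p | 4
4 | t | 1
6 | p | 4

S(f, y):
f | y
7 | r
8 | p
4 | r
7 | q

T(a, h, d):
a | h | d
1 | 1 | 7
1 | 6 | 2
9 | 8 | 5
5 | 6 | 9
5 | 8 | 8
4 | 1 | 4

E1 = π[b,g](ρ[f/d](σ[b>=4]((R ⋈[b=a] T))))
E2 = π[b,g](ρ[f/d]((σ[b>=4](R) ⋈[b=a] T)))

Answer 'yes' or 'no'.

E1 per-node cardinality:
  R → 5
  T → 6
  (R ⋈[b=a] T) → 5
  σ[b>=4]((R ⋈[b=a] T)) → 3
  ρ[f/d](σ[b>=4]((R ⋈[b=a] T))) → 3
  π[b,g](ρ[f/d](σ[b>=4]((R ⋈[b=a] T)))) → 3
E2 per-node cardinality:
  R → 5
  σ[b>=4](R) → 3
  T → 6
  (σ[b>=4](R) ⋈[b=a] T) → 3
  ρ[f/d]((σ[b>=4](R) ⋈[b=a] T)) → 3
  π[b,g](ρ[f/d]((σ[b>=4](R) ⋈[b=a] T))) → 3

E1 and E2 produce the same multiset:
b | g
4 | 1
5 | 4
5 | 4

yes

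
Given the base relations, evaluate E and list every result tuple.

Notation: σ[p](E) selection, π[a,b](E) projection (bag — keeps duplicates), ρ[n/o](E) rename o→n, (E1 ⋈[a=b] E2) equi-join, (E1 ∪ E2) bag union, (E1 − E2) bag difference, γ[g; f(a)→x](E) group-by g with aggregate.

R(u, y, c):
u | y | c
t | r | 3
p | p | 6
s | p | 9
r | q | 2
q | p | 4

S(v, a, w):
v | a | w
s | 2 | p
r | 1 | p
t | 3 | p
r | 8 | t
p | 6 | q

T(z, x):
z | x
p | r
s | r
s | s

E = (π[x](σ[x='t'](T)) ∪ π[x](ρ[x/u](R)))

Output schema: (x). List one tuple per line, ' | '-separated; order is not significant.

Row counts bottom-up:
  T → 3
  σ[x='t'](T) → 0
  π[x](σ[x='t'](T)) → 0
  R → 5
  ρ[x/u](R) → 5
  π[x](ρ[x/u](R)) → 5
  (π[x](σ[x='t'](T)) ∪ π[x](ρ[x/u](R))) → 5

== RESULT ==
x
p
q
r
s
t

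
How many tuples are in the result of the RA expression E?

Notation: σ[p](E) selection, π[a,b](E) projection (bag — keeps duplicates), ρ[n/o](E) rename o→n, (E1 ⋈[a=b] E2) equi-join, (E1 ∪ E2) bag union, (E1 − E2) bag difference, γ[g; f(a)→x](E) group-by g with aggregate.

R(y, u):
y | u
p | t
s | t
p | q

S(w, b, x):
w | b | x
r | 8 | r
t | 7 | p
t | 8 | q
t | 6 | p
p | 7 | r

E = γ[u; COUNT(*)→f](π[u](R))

Per-node cardinality:
  R → 3
  π[u](R) → 3
  γ[u; COUNT(*)→f](π[u](R)) → 2

|E| = 2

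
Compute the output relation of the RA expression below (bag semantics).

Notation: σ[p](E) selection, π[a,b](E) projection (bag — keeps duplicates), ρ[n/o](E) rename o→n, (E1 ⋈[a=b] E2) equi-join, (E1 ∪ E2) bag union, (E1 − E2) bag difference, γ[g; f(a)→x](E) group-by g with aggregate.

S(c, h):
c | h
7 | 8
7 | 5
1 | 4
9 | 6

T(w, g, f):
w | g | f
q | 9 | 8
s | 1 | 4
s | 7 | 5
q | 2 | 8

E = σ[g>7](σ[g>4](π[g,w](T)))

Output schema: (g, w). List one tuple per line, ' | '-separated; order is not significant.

Stepwise |·|:
  T → 4
  π[g,w](T) → 4
  σ[g>4](π[g,w](T)) → 2
  σ[g>7](σ[g>4](π[g,w](T))) → 1

== RESULT ==
g | w
9 | q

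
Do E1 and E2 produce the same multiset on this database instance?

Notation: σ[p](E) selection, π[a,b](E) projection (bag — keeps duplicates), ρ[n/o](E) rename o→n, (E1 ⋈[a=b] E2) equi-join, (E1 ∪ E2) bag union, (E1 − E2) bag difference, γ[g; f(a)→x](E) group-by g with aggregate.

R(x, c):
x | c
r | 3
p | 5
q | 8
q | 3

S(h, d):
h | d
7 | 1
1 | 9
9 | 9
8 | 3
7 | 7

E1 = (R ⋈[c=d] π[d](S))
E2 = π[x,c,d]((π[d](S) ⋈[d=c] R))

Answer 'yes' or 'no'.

E1 subexpression sizes:
  R → 4
  S → 5
  π[d](S) → 5
  (R ⋈[c=d] π[d](S)) → 2
E2 subexpression sizes:
  S → 5
  π[d](S) → 5
  R → 4
  (π[d](S) ⋈[d=c] R) → 2
  π[x,c,d]((π[d](S) ⋈[d=c] R)) → 2

E1 and E2 produce the same multiset:
x | c | d
q | 3 | 3
r | 3 | 3

yes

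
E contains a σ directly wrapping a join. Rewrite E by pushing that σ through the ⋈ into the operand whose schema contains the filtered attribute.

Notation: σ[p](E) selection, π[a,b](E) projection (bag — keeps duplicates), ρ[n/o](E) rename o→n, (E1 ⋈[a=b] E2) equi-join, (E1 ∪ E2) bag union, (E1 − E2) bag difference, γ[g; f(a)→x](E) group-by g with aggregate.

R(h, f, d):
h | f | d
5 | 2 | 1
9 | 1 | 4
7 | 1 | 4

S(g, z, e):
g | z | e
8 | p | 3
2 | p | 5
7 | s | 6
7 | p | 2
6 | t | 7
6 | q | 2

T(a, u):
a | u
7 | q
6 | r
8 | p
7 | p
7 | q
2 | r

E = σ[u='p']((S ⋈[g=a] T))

σ filters on u, owned by the right side.
E' = (S ⋈[g=a] σ[u='p'](T))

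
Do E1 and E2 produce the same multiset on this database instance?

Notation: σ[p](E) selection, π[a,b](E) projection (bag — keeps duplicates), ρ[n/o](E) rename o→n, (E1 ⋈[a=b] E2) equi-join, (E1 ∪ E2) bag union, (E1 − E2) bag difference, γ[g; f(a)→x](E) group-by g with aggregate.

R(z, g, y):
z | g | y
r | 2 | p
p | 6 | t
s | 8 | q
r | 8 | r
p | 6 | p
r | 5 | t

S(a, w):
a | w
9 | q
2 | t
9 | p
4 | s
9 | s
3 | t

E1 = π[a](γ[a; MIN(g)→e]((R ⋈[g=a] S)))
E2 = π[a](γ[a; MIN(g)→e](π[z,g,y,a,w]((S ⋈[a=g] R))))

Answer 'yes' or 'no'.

E1 stepwise |·|:
  R → 6
  S → 6
  (R ⋈[g=a] S) → 1
  γ[a; MIN(g)→e]((R ⋈[g=a] S)) → 1
  π[a](γ[a; MIN(g)→e]((R ⋈[g=a] S))) → 1
E2 stepwise |·|:
  S → 6
  R → 6
  (S ⋈[a=g] R) → 1
  π[z,g,y,a,w]((S ⋈[a=g] R)) → 1
  γ[a; MIN(g)→e](π[z,g,y,a,w]((S ⋈[a=g] R))) → 1
  π[a](γ[a; MIN(g)→e](π[z,g,y,a,w]((S ⋈[a=g] R)))) → 1

E1 and E2 produce the same multiset:
a
2

yes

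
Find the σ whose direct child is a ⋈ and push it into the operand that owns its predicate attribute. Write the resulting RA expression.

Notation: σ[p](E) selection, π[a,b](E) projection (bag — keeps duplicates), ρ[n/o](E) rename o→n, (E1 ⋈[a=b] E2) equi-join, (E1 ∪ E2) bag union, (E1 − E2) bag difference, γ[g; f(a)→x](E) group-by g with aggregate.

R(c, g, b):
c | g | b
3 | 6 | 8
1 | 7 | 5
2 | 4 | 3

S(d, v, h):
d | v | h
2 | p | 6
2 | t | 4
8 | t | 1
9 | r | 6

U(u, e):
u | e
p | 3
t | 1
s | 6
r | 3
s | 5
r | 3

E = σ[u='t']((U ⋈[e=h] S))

σ filters on u, owned by the left side.
E' = (σ[u='t'](U) ⋈[e=h] S)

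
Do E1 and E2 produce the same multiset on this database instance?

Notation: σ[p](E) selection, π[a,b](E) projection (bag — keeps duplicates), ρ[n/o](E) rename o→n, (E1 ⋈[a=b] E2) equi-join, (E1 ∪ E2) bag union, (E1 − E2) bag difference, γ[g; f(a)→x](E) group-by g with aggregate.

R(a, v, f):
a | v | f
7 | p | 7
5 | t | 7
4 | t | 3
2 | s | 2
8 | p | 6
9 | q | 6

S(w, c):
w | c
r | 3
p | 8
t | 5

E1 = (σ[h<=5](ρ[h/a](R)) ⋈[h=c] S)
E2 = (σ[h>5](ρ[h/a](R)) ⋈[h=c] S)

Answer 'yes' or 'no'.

E1 subexpression sizes:
  R → 6
  ρ[h/a](R) → 6
  σ[h<=5](ρ[h/a](R)) → 3
  S → 3
  (σ[h<=5](ρ[h/a](R)) ⋈[h=c] S) → 1
E2 subexpression sizes:
  R → 6
  ρ[h/a](R) → 6
  σ[h>5](ρ[h/a](R)) → 3
  S → 3
  (σ[h>5](ρ[h/a](R)) ⋈[h=c] S) → 1

E1 result:
h | v | f | w | c
5 | t | 7 | t | 5
E2 result:
h | v | f | w | c
8 | p | 6 | p | 8
Witness: (5, 't', 7, 't', 5) appears 1× in E1 but 0× in E2.

no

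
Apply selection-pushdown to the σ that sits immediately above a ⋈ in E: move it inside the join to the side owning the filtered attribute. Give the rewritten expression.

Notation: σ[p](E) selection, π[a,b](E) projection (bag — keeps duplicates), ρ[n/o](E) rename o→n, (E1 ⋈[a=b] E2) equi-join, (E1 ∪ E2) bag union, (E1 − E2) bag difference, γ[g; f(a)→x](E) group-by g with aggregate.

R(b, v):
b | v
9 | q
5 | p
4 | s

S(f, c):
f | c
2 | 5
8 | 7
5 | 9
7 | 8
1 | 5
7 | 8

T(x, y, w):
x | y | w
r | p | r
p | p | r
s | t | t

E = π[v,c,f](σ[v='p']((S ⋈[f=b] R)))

σ filters on v, owned by the right side.
E' = π[v,c,f]((S ⋈[f=b] σ[v='p'](R)))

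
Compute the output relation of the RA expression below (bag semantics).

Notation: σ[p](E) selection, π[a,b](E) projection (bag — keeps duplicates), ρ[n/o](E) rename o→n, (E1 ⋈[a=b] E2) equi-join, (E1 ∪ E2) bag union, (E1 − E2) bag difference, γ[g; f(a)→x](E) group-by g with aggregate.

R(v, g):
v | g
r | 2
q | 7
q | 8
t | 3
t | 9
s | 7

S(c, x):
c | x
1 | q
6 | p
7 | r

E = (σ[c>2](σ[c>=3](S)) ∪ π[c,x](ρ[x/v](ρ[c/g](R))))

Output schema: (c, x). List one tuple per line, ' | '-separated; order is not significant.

Per-node cardinality:
  S → 3
  σ[c>=3](S) → 2
  σ[c>2](σ[c>=3](S)) → 2
  R → 6
  ρ[c/g](R) → 6
  ρ[x/v](ρ[c/g](R)) → 6
  π[c,x](ρ[x/v](ρ[c/g](R))) → 6
  (σ[c>2](σ[c>=3](S)) ∪ π[c,x](ρ[x/v](ρ[c/g](R)))) → 8

== RESULT ==
c | x
2 | r
3 | t
6 | p
7 | q
7 | r
7 | s
8 | q
9 | t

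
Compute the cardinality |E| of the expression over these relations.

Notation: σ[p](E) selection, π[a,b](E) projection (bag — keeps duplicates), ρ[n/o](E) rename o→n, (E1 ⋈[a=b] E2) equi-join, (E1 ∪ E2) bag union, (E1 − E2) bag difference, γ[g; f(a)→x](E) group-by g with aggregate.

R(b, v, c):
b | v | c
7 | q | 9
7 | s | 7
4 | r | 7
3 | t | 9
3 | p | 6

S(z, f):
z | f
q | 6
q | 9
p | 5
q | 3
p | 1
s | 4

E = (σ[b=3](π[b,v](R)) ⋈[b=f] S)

Per-node cardinality:
  R → 5
  π[b,v](R) → 5
  σ[b=3](π[b,v](R)) → 2
  S → 6
  (σ[b=3](π[b,v](R)) ⋈[b=f] S) → 2

|E| = 2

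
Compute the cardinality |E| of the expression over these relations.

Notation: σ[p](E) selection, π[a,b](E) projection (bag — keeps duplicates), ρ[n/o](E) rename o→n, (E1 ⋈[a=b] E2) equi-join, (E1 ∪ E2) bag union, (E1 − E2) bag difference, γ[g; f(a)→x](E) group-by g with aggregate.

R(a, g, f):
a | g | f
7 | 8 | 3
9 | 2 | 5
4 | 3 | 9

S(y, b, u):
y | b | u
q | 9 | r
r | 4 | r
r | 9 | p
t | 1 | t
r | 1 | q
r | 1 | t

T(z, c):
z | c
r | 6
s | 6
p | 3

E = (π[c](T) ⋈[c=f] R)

Per-node cardinality:
  T → 3
  π[c](T) → 3
  R → 3
  (π[c](T) ⋈[c=f] R) → 1

|E| = 1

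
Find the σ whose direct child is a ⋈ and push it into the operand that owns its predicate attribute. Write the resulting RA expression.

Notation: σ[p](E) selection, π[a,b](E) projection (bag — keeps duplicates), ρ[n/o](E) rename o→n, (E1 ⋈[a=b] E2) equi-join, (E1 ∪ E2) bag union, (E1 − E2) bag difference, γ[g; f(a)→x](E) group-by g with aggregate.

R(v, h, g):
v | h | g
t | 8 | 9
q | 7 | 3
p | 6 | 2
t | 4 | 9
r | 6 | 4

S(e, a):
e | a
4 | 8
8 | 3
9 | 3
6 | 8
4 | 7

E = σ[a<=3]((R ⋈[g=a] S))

σ filters on a, owned by the right side.
E' = (R ⋈[g=a] σ[a<=3](S))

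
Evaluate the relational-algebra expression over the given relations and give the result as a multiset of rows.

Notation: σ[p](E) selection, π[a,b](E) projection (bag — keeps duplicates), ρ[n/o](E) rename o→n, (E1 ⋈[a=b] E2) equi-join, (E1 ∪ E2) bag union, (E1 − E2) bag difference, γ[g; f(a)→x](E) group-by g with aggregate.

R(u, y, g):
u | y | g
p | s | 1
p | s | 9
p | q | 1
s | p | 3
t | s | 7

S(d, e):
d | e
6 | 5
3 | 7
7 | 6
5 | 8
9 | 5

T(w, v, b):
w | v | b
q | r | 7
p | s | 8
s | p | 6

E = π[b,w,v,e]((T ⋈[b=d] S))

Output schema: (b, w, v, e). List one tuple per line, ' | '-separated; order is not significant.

Per-node cardinality:
  T → 3
  S → 5
  (T ⋈[b=d] S) → 2
  π[b,w,v,e]((T ⋈[b=d] S)) → 2

== RESULT ==
b | w | v | e
6 | s | p | 5
7 | q | r | 6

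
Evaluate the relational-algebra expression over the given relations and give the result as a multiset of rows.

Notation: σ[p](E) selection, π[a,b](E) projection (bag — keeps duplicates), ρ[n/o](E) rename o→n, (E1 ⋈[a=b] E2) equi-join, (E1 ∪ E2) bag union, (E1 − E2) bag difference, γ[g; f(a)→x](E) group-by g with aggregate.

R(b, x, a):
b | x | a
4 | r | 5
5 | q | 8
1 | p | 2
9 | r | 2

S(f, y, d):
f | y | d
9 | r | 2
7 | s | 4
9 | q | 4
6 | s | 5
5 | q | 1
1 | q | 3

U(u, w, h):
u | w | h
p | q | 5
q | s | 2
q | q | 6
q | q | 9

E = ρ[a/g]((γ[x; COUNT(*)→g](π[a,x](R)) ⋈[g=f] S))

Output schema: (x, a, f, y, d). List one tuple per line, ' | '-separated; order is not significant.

Stepwise |·|:
  R → 4
  π[a,x](R) → 4
  γ[x; COUNT(*)→g](π[a,x](R)) → 3
  S → 6
  (γ[x; COUNT(*)→g](π[a,x](R)) ⋈[g=f] S) → 2
  ρ[a/g]((γ[x; COUNT(*)→g](π[a,x](R)) ⋈[g=f] S)) → 2

== RESULT ==
x | a | f | y | d
p | 1 | 1 | q | 3
q | 1 | 1 | q | 3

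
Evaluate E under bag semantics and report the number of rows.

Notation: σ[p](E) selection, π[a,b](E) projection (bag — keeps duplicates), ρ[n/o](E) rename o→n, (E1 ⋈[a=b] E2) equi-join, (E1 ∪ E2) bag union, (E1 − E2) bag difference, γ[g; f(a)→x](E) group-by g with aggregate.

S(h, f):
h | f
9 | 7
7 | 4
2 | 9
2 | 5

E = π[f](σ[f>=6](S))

Row counts bottom-up:
  S → 4
  σ[f>=6](S) → 2
  π[f](σ[f>=6](S)) → 2

|E| = 2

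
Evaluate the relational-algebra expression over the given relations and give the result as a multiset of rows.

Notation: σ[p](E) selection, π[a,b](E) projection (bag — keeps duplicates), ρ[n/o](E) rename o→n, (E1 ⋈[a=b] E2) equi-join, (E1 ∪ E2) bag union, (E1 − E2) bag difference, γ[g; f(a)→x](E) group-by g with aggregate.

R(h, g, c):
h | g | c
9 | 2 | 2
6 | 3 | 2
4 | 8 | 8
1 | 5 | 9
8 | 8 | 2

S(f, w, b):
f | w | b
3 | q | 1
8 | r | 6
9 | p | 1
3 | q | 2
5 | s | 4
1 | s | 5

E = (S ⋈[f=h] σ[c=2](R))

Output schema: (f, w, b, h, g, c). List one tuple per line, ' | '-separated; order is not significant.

Row counts bottom-up:
  S → 6
  R → 5
  σ[c=2](R) → 3
  (S ⋈[f=h] σ[c=2](R)) → 2

== RESULT ==
f | w | b | h | g | c
8 | r | 6 | 8 | 8 | 2
9 | p | 1 | 9 | 2 | 2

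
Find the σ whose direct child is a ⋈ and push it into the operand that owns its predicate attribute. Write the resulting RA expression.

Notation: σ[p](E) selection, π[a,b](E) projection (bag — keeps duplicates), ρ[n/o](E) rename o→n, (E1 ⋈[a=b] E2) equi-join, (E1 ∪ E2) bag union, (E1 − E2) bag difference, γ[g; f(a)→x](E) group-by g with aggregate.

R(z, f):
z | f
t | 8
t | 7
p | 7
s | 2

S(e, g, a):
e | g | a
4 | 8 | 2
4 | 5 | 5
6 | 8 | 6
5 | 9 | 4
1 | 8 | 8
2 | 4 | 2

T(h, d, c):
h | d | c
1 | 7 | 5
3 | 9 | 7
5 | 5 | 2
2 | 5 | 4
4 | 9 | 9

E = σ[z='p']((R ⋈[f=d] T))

σ filters on z, owned by the left side.
E' = (σ[z='p'](R) ⋈[f=d] T)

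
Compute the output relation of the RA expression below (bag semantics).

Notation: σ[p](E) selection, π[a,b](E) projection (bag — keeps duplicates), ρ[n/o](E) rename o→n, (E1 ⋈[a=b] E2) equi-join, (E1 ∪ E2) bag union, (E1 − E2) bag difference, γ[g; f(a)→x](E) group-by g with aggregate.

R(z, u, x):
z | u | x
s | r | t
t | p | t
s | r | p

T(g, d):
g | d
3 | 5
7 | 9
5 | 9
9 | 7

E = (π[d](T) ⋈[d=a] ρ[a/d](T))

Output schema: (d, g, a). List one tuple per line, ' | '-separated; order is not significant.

Per-node cardinality:
  T → 4
  π[d](T) → 4
  T → 4
  ρ[a/d](T) → 4
  (π[d](T) ⋈[d=a] ρ[a/d](T)) → 6

== RESULT ==
d | g | a
5 | 3 | 5
7 | 9 | 7
9 | 5 | 9
9 | 5 | 9
9 | 7 | 9
9 | 7 | 9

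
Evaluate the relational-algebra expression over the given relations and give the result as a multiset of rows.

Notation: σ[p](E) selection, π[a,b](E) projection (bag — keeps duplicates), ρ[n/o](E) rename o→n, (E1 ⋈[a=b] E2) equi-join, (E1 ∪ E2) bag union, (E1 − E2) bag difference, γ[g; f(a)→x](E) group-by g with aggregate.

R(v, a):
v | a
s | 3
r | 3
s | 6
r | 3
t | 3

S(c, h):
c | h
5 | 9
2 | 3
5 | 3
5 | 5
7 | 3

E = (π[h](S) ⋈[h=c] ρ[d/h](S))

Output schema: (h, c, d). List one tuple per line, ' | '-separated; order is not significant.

Per-node cardinality:
  S → 5
  π[h](S) → 5
  S → 5
  ρ[d/h](S) → 5
  (π[h](S) ⋈[h=c] ρ[d/h](S)) → 3

== RESULT ==
h | c | d
5 | 5 | 3
5 | 5 | 5
5 | 5 | 9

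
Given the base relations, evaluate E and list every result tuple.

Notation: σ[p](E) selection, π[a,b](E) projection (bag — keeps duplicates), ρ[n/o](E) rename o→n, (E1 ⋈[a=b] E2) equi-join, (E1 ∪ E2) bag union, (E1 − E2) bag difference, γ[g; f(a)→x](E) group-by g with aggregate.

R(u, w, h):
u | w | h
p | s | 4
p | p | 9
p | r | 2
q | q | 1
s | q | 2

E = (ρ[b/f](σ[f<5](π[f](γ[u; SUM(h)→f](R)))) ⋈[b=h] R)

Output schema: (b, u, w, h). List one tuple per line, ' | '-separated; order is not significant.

Row counts bottom-up:
  R → 5
  γ[u; SUM(h)→f](R) → 3
  π[f](γ[u; SUM(h)→f](R)) → 3
  σ[f<5](π[f](γ[u; SUM(h)→f](R))) → 2
  ρ[b/f](σ[f<5](π[f](γ[u; SUM(h)→f](R)))) → 2
  R → 5
  (ρ[b/f](σ[f<5](π[f](γ[u; SUM(h)→f](R)))) ⋈[b=h] R) → 3

== RESULT ==
b | u | w | h
1 | q | q | 1
2 | p | r | 2
2 | s | q | 2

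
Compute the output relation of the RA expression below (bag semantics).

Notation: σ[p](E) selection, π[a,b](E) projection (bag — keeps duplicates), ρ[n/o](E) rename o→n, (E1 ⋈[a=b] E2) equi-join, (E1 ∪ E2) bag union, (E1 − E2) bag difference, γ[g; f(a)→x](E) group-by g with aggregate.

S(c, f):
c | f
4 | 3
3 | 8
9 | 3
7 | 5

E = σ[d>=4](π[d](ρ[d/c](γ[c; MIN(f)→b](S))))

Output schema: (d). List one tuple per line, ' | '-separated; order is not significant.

Subexpression sizes:
  S → 4
  γ[c; MIN(f)→b](S) → 4
  ρ[d/c](γ[c; MIN(f)→b](S)) → 4
  π[d](ρ[d/c](γ[c; MIN(f)→b](S))) → 4
  σ[d>=4](π[d](ρ[d/c](γ[c; MIN(f)→b](S)))) → 3

== RESULT ==
d
4
7
9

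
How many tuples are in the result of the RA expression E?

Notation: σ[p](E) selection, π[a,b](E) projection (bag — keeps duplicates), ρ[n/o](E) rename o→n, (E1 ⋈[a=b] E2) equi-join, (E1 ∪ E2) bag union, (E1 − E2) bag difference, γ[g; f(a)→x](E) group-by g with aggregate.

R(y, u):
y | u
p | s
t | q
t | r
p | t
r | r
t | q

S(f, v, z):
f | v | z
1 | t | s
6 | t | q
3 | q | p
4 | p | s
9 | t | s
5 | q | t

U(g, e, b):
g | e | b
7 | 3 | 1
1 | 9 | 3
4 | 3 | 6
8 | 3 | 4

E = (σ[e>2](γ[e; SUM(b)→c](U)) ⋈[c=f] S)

Stepwise |·|:
  U → 4
  γ[e; SUM(b)→c](U) → 2
  σ[e>2](γ[e; SUM(b)→c](U)) → 2
  S → 6
  (σ[e>2](γ[e; SUM(b)→c](U)) ⋈[c=f] S) → 1

|E| = 1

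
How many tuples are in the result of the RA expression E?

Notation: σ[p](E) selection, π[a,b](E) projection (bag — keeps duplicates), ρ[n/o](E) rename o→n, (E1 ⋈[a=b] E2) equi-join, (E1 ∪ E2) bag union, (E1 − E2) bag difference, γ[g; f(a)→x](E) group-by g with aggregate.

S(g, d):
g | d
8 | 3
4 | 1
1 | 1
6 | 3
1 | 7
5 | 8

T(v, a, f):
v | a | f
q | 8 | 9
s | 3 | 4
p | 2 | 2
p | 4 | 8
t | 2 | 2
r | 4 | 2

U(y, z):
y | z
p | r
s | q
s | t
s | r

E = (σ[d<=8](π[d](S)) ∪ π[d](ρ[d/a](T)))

Row counts bottom-up:
  S → 6
  π[d](S) → 6
  σ[d<=8](π[d](S)) → 6
  T → 6
  ρ[d/a](T) → 6
  π[d](ρ[d/a](T)) → 6
  (σ[d<=8](π[d](S)) ∪ π[d](ρ[d/a](T))) → 12

|E| = 12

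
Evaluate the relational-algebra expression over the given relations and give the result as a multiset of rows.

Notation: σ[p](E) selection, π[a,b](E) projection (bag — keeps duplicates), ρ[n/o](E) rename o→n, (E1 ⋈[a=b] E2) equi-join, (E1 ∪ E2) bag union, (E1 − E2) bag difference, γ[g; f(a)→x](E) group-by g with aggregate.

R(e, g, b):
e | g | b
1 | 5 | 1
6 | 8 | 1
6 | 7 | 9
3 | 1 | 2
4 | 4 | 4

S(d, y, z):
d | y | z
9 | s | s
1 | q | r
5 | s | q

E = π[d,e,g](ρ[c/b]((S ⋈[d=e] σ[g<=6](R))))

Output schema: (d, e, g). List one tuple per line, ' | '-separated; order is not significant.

Stepwise |·|:
  S → 3
  R → 5
  σ[g<=6](R) → 3
  (S ⋈[d=e] σ[g<=6](R)) → 1
  ρ[c/b]((S ⋈[d=e] σ[g<=6](R))) → 1
  π[d,e,g](ρ[c/b]((S ⋈[d=e] σ[g<=6](R)))) → 1

== RESULT ==
d | e | g
1 | 1 | 5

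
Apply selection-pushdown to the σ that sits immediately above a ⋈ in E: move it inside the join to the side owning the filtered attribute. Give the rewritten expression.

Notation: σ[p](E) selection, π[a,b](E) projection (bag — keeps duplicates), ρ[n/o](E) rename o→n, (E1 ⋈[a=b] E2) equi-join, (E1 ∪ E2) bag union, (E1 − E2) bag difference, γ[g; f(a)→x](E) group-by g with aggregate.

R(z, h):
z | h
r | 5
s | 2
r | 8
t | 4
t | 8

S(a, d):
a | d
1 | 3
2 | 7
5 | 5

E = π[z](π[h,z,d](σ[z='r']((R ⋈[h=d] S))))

σ filters on z, owned by the left side.
E' = π[z](π[h,z,d]((σ[z='r'](R) ⋈[h=d] S)))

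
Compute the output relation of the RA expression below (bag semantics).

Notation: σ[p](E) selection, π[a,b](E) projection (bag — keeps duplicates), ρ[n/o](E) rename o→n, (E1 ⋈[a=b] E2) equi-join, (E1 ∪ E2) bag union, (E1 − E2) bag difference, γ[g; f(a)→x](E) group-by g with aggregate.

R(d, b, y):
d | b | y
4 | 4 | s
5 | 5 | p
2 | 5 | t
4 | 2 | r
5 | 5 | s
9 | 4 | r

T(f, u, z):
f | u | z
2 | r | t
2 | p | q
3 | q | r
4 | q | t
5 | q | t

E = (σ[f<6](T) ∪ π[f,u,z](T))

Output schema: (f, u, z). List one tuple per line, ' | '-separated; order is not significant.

Row counts bottom-up:
  T → 5
  σ[f<6](T) → 5
  T → 5
  π[f,u,z](T) → 5
  (σ[f<6](T) ∪ π[f,u,z](T)) → 10

== RESULT ==
f | u | z
2 | p | q
2 | p | q
2 | r | t
2 | r | t
3 | q | r
3 | q | r
4 | q | t
4 | q | t
5 | q | t
5 | q | t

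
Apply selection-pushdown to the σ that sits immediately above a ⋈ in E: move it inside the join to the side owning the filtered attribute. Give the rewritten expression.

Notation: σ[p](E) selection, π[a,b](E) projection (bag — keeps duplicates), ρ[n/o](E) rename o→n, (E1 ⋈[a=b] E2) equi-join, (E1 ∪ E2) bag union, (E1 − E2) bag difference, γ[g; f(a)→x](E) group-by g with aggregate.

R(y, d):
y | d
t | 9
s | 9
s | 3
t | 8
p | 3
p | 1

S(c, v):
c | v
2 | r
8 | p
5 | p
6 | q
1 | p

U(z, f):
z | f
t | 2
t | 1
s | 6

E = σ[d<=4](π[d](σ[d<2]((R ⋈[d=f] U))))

σ filters on d, owned by the left side.
E' = σ[d<=4](π[d]((σ[d<2](R) ⋈[d=f] U)))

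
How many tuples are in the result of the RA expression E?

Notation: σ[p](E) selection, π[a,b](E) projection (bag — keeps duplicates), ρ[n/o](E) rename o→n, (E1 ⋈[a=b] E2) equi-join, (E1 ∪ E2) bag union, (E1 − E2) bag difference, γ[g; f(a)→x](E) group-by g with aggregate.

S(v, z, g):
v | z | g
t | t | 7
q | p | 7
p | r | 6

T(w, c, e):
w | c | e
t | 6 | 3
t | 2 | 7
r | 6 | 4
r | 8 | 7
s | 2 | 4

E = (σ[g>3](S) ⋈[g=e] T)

Row counts bottom-up:
  S → 3
  σ[g>3](S) → 3
  T → 5
  (σ[g>3](S) ⋈[g=e] T) → 4

|E| = 4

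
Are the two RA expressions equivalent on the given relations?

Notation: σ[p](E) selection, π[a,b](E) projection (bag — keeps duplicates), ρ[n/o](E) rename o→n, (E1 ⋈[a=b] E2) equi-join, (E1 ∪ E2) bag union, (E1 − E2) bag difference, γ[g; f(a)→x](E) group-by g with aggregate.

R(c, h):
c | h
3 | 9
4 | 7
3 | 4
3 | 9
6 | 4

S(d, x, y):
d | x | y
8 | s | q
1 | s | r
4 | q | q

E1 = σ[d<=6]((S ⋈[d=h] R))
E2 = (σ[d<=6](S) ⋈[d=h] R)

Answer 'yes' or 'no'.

E1 stepwise |·|:
  S → 3
  R → 5
  (S ⋈[d=h] R) → 2
  σ[d<=6]((S ⋈[d=h] R)) → 2
E2 stepwise |·|:
  S → 3
  σ[d<=6](S) → 2
  R → 5
  (σ[d<=6](S) ⋈[d=h] R) → 2

E1 and E2 produce the same multiset:
d | x | y | c | h
4 | q | q | 3 | 4
4 | q | q | 6 | 4

yes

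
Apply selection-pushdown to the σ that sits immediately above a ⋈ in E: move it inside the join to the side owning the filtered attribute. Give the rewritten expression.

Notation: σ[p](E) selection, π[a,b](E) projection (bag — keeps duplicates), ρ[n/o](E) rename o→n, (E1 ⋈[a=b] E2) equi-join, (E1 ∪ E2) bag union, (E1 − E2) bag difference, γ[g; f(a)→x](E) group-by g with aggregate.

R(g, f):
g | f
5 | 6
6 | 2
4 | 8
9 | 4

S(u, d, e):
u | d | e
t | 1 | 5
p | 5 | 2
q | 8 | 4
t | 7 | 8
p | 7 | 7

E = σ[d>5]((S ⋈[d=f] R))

σ filters on d, owned by the left side.
E' = (σ[d>5](S) ⋈[d=f] R)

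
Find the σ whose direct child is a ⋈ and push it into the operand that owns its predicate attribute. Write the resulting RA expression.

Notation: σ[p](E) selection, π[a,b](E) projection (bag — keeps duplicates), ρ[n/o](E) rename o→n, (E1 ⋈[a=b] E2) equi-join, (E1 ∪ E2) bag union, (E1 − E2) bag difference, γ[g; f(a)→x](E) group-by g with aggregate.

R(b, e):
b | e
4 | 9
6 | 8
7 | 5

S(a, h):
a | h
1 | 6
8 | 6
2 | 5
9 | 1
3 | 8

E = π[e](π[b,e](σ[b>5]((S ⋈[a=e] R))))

σ filters on b, owned by the right side.
E' = π[e](π[b,e]((S ⋈[a=e] σ[b>5](R))))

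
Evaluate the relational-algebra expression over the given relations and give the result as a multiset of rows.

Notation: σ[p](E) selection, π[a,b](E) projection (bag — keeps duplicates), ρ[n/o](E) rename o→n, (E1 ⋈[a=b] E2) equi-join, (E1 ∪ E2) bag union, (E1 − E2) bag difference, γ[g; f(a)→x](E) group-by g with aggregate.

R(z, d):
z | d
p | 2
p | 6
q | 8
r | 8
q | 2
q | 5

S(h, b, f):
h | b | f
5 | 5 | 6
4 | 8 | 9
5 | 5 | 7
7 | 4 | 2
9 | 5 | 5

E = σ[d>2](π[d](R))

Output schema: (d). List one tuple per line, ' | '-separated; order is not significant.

Row counts bottom-up:
  R → 6
  π[d](R) → 6
  σ[d>2](π[d](R)) → 4

== RESULT ==
d
5
6
8
8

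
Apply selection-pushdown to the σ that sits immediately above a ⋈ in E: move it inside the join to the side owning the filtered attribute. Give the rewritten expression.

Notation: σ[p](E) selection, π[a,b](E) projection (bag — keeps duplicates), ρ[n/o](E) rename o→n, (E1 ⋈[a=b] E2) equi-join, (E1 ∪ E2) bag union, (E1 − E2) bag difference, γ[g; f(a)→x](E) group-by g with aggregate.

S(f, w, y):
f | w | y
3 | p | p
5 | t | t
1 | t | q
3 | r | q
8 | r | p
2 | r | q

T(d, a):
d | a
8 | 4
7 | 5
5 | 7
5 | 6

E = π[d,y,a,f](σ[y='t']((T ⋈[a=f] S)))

σ filters on y, owned by the right side.
E' = π[d,y,a,f]((T ⋈[a=f] σ[y='t'](S)))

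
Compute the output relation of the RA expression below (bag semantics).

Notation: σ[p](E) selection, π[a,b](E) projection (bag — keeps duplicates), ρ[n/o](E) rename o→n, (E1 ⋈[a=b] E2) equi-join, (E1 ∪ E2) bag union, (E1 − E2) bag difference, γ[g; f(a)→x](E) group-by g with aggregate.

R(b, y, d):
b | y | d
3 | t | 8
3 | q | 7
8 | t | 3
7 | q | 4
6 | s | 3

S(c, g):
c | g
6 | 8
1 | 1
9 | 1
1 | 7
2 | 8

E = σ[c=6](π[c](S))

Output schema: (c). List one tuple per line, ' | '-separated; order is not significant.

Row counts bottom-up:
  S → 5
  π[c](S) → 5
  σ[c=6](π[c](S)) → 1

== RESULT ==
c
6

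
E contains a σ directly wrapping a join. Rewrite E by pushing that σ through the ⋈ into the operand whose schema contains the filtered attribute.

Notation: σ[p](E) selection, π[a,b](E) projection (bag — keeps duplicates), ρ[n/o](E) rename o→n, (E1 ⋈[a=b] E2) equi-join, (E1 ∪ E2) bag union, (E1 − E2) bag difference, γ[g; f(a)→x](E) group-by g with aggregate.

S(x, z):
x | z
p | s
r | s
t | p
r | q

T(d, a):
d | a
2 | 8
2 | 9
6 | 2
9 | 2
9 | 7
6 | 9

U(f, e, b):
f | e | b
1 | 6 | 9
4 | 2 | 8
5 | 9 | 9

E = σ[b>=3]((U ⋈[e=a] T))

σ filters on b, owned by the left side.
E' = (σ[b>=3](U) ⋈[e=a] T)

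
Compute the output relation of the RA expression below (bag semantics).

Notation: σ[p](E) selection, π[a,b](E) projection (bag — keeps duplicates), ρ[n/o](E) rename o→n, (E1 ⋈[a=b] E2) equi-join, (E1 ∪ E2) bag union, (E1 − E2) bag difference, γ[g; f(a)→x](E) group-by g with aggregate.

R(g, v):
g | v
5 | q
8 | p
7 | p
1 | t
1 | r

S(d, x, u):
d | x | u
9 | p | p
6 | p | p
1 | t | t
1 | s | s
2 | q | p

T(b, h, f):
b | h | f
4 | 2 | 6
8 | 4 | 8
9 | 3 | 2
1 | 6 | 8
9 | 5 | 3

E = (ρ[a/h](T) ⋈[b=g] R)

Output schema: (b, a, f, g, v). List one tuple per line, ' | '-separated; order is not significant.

Subexpression sizes:
  T → 5
  ρ[a/h](T) → 5
  R → 5
  (ρ[a/h](T) ⋈[b=g] R) → 3

== RESULT ==
b | a | f | g | v
1 | 6 | 8 | 1 | r
1 | 6 | 8 | 1 | t
8 | 4 | 8 | 8 | p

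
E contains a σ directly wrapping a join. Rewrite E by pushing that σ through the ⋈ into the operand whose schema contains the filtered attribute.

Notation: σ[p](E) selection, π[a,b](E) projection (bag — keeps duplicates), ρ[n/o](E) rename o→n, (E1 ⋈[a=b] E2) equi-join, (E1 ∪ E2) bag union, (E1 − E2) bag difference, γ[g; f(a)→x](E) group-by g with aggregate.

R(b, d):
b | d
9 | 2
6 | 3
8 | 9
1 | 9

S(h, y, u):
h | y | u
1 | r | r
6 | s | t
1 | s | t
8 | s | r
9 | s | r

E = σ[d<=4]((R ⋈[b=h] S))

σ filters on d, owned by the left side.
E' = (σ[d<=4](R) ⋈[b=h] S)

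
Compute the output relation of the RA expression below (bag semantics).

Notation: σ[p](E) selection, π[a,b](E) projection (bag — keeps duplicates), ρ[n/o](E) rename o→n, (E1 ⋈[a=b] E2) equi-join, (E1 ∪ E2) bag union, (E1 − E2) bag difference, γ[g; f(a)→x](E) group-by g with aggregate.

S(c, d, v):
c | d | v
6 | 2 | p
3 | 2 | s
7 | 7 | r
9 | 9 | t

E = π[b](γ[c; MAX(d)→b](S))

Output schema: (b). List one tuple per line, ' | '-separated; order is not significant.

Subexpression sizes:
  S → 4
  γ[c; MAX(d)→b](S) → 4
  π[b](γ[c; MAX(d)→b](S)) → 4

== RESULT ==
b
2
2
7
9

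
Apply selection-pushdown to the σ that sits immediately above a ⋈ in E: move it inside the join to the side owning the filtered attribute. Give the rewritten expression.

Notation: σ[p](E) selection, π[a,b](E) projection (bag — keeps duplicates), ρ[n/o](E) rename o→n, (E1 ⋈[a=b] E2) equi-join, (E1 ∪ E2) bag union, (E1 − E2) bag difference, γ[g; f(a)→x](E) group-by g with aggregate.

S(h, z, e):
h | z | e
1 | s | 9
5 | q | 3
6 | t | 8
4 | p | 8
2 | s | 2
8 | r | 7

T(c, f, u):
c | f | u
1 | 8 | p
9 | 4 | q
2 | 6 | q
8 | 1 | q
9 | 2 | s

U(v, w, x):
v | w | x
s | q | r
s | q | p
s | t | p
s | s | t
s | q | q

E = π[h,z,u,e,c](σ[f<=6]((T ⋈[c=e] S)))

σ filters on f, owned by the left side.
E' = π[h,z,u,e,c]((σ[f<=6](T) ⋈[c=e] S))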